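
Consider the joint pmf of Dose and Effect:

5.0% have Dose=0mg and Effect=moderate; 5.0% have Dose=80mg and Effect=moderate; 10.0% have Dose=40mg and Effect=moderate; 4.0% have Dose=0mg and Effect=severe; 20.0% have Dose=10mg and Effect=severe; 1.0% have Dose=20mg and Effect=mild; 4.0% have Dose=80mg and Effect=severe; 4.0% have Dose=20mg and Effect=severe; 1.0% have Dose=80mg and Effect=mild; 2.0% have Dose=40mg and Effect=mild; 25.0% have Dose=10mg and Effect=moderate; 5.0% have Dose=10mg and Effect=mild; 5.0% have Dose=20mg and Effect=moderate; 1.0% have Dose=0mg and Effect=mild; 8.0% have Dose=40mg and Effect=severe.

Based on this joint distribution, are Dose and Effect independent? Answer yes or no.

yes

Every cell satisfies P(Dose,Effect) = P(Dose)·P(Effect). For instance P(Dose=80mg) = 0.100, P(Effect=mild) = 0.100, and 0.100×0.100 = 0.010 matches the joint entry. So Dose and Effect are independent.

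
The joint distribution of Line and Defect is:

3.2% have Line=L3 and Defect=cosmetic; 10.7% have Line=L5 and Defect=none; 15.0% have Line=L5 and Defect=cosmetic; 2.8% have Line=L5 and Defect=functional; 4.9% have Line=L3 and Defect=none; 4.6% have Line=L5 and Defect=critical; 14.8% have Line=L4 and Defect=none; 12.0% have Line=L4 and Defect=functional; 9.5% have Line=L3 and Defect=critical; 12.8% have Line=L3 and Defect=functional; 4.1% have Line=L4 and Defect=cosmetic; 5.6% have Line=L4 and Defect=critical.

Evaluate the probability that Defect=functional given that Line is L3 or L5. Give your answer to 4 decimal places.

P(Line=L3) = 0.049 + 0.032 + 0.128 + 0.095 = 0.304.
P(Line=L5) = 0.107 + 0.150 + 0.028 + 0.046 = 0.331.
P(Line ∈ {L3, L5}) = 0.304 + 0.331 = 0.635; P(Defect=functional, Line ∈ {L3, L5}) = 0.128 + 0.028 = 0.156.
P(Defect=functional | Line ∈ {L3, L5}) = 0.156/0.635 = 0.2457.

0.2457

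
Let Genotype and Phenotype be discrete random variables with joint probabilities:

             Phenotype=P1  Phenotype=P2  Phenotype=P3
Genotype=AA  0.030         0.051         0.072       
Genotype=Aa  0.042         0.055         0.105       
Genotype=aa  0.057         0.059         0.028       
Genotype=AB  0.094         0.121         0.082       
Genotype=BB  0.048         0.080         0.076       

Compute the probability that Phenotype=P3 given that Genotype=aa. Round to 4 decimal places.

P(Genotype=aa) = 0.057 + 0.059 + 0.028 = 0.144.
P(Phenotype=P3 | Genotype=aa) = 0.028/0.144 = 0.1944.

0.1944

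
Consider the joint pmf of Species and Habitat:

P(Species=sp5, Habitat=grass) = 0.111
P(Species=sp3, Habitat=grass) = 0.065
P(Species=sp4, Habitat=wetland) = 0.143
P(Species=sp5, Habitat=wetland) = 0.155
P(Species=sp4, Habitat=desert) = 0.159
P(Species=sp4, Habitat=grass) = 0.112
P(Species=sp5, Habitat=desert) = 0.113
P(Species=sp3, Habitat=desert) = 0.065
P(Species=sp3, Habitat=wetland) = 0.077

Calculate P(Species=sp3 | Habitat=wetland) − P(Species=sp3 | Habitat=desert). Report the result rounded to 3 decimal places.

P(Habitat=wetland) = 0.077 + 0.143 + 0.155 = 0.375; P(Species=sp3 | Habitat=wetland) = 0.077/0.375 = 0.2053.
P(Habitat=desert) = 0.065 + 0.159 + 0.113 = 0.337; P(Species=sp3 | Habitat=desert) = 0.065/0.337 = 0.1929.
Difference = 0.012.

0.012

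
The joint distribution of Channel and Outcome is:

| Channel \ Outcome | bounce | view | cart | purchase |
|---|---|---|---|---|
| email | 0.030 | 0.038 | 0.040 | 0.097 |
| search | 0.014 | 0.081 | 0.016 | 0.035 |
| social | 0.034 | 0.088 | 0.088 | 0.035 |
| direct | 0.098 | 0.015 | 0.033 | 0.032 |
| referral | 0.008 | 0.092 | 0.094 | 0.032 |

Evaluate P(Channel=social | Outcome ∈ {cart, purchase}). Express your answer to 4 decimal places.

P(Outcome=cart) = 0.040 + 0.016 + 0.088 + 0.033 + 0.094 = 0.271.
P(Outcome=purchase) = 0.097 + 0.035 + 0.035 + 0.032 + 0.032 = 0.231.
P(Outcome ∈ {cart, purchase}) = 0.271 + 0.231 = 0.502; P(Channel=social, Outcome ∈ {cart, purchase}) = 0.088 + 0.035 = 0.123.
P(Channel=social | Outcome ∈ {cart, purchase}) = 0.123/0.502 = 0.2450.

0.2450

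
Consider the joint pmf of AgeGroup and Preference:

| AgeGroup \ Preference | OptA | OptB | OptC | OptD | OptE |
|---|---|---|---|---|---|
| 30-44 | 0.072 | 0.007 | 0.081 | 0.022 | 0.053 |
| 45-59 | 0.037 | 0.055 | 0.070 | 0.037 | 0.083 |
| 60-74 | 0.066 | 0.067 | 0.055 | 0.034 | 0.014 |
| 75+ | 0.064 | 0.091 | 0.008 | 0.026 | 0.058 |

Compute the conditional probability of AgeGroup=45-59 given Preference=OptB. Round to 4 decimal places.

P(Preference=OptB) = 0.007 + 0.055 + 0.067 + 0.091 = 0.220.
P(AgeGroup=45-59 | Preference=OptB) = 0.055/0.220 = 0.2500.

0.2500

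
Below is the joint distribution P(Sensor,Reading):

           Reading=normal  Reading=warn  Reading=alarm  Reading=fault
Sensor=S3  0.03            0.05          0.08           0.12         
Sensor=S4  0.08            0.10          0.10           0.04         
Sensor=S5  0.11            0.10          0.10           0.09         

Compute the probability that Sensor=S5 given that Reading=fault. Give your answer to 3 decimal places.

0.360

P(Reading=fault) = 0.12 + 0.04 + 0.09 = 0.25.
P(Sensor=S5 | Reading=fault) = 0.09/0.25 = 0.360.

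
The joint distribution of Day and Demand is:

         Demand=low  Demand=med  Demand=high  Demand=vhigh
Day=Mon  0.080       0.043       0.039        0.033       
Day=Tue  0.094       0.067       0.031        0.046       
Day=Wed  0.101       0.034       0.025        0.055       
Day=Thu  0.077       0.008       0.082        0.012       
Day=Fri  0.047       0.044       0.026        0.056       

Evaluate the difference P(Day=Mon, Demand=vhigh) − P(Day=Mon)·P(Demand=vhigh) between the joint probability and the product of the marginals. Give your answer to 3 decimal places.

P(Day=Mon) = 0.080 + 0.043 + 0.039 + 0.033 = 0.195.
P(Demand=vhigh) = 0.033 + 0.046 + 0.055 + 0.012 + 0.056 = 0.202.
P(Day=Mon, Demand=vhigh) − P(Day=Mon)P(Demand=vhigh) = 0.033 − 0.195×0.202 = -0.006.

-0.006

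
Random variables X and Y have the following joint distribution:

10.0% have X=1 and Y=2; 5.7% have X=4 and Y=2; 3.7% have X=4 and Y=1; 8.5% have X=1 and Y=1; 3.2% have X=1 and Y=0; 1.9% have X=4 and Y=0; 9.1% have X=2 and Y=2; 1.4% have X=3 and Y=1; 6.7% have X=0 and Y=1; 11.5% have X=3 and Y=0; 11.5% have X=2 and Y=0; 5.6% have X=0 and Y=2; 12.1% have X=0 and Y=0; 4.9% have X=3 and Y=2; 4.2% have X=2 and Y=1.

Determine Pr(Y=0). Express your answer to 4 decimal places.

0.4020

P(Y=0) = 0.121 + 0.032 + 0.115 + 0.115 + 0.019 = 0.402.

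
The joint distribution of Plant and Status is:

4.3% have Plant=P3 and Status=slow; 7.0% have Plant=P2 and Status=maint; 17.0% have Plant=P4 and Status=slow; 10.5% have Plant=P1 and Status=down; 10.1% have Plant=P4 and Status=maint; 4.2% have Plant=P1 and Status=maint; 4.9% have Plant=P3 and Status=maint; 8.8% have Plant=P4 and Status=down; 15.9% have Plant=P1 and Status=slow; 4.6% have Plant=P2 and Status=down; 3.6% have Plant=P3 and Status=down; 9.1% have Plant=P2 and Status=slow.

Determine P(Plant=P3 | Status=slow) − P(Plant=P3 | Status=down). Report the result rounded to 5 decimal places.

P(Status=slow) = 0.159 + 0.091 + 0.043 + 0.170 = 0.463; P(Plant=P3 | Status=slow) = 0.043/0.463 = 0.092873.
P(Status=down) = 0.105 + 0.046 + 0.036 + 0.088 = 0.275; P(Plant=P3 | Status=down) = 0.036/0.275 = 0.130909.
Difference = -0.03804.

-0.03804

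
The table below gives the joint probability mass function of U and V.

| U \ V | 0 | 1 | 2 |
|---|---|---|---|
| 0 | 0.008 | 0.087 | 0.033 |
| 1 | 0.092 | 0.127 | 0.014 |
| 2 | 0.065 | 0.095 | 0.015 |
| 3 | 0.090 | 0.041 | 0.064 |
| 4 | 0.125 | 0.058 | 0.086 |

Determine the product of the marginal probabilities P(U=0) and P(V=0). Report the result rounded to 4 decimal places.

P(U=0) = 0.008 + 0.087 + 0.033 = 0.128.
P(V=0) = 0.008 + 0.092 + 0.065 + 0.090 + 0.125 = 0.380.
Product: 0.128 × 0.380 = 0.0486.

0.0486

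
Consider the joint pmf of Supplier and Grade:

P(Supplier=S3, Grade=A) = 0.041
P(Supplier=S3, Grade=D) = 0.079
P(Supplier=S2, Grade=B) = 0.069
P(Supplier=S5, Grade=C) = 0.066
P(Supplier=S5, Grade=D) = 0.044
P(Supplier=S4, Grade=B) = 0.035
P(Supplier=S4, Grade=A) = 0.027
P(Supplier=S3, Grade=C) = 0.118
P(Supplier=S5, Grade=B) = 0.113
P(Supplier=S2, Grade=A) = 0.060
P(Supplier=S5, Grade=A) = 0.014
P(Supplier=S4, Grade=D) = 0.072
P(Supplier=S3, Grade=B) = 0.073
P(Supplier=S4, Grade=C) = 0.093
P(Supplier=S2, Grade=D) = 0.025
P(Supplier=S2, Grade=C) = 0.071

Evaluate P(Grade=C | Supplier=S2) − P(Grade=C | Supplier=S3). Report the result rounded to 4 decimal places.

P(Supplier=S2) = 0.060 + 0.069 + 0.071 + 0.025 = 0.225; P(Grade=C | Supplier=S2) = 0.071/0.225 = 0.31556.
P(Supplier=S3) = 0.041 + 0.073 + 0.118 + 0.079 = 0.311; P(Grade=C | Supplier=S3) = 0.118/0.311 = 0.37942.
Difference = -0.0639.

-0.0639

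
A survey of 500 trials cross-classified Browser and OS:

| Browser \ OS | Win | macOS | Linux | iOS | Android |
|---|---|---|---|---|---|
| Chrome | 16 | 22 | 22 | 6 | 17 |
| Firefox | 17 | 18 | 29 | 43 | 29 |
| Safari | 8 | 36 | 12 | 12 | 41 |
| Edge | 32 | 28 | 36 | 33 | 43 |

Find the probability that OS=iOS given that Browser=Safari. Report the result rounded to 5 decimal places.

Total with Browser=Safari: 8 + 36 + 12 + 12 + 41 = 109.
P(OS=iOS | Browser=Safari) = 12/109 = 0.11009.

0.11009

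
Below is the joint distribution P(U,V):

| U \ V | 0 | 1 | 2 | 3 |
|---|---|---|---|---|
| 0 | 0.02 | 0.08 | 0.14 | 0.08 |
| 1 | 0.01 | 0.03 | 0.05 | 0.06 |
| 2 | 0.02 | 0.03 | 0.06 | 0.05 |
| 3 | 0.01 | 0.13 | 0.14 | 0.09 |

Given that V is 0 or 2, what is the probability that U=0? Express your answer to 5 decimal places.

0.35556

P(V=0) = 0.02 + 0.01 + 0.02 + 0.01 = 0.06.
P(V=2) = 0.14 + 0.05 + 0.06 + 0.14 = 0.39.
P(V ∈ {0, 2}) = 0.06 + 0.39 = 0.45; P(U=0, V ∈ {0, 2}) = 0.02 + 0.14 = 0.16.
P(U=0 | V ∈ {0, 2}) = 0.16/0.45 = 0.35556.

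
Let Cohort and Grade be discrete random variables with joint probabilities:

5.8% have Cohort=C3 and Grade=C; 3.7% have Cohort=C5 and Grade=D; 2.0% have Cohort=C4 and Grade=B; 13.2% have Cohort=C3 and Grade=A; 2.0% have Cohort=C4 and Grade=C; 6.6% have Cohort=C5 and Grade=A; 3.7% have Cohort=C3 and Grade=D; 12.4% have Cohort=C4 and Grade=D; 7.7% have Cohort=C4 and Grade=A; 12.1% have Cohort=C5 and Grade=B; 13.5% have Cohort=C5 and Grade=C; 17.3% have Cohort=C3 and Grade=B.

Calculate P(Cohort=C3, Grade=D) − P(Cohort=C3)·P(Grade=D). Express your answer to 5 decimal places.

P(Cohort=C3) = 0.132 + 0.173 + 0.058 + 0.037 = 0.400.
P(Grade=D) = 0.037 + 0.124 + 0.037 = 0.198.
P(Cohort=C3, Grade=D) − P(Cohort=C3)P(Grade=D) = 0.037 − 0.400×0.198 = -0.04220.

-0.04220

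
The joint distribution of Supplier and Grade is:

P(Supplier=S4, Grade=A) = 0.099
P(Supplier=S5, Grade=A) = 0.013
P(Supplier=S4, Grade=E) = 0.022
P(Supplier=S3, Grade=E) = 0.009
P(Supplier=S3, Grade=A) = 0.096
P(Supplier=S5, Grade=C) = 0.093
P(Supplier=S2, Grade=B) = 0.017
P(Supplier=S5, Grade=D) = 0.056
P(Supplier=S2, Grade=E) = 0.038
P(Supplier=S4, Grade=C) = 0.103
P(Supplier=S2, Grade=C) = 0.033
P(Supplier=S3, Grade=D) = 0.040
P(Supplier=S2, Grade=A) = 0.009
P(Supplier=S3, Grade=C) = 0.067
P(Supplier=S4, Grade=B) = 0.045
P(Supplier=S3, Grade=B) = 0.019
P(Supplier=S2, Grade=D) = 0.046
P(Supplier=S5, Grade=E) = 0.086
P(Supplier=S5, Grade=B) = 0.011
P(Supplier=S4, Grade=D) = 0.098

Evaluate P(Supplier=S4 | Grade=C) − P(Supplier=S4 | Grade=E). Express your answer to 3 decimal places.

0.206

P(Grade=C) = 0.033 + 0.067 + 0.103 + 0.093 = 0.296; P(Supplier=S4 | Grade=C) = 0.103/0.296 = 0.3480.
P(Grade=E) = 0.038 + 0.009 + 0.022 + 0.086 = 0.155; P(Supplier=S4 | Grade=E) = 0.022/0.155 = 0.1419.
Difference = 0.206.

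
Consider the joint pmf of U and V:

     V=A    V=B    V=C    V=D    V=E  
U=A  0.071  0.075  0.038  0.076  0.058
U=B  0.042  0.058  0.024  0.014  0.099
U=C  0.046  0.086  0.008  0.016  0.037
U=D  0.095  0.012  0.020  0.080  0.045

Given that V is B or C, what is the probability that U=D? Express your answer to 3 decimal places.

0.100

P(V=B) = 0.075 + 0.058 + 0.086 + 0.012 = 0.231.
P(V=C) = 0.038 + 0.024 + 0.008 + 0.020 = 0.090.
P(V ∈ {B, C}) = 0.231 + 0.090 = 0.321; P(U=D, V ∈ {B, C}) = 0.012 + 0.020 = 0.032.
P(U=D | V ∈ {B, C}) = 0.032/0.321 = 0.100.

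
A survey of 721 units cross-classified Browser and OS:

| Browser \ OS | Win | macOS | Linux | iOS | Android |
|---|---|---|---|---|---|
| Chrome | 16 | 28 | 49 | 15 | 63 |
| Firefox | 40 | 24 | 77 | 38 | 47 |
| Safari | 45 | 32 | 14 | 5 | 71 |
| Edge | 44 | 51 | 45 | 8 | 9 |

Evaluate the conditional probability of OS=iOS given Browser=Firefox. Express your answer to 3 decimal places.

0.168

Total with Browser=Firefox: 40 + 24 + 77 + 38 + 47 = 226.
P(OS=iOS | Browser=Firefox) = 38/226 = 0.168.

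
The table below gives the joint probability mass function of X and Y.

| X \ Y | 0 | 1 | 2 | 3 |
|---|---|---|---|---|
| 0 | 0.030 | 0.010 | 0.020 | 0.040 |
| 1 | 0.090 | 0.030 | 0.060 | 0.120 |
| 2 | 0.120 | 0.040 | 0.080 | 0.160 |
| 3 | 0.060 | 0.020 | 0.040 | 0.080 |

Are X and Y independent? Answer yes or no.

yes

Every cell satisfies P(X,Y) = P(X)·P(Y). For instance P(X=0) = 0.100, P(Y=3) = 0.400, and 0.100×0.400 = 0.040 matches the joint entry. So X and Y are independent.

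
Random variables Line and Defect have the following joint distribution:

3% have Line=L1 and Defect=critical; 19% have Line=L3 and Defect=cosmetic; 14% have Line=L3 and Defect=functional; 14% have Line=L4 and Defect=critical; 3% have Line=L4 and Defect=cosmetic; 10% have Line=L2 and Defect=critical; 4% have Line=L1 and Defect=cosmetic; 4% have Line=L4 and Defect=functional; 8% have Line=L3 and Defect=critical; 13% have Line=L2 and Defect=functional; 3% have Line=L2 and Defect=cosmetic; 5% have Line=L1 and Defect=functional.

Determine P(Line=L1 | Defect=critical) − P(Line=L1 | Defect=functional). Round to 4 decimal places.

-0.0532

P(Defect=critical) = 0.03 + 0.10 + 0.08 + 0.14 = 0.35; P(Line=L1 | Defect=critical) = 0.03/0.35 = 0.08571.
P(Defect=functional) = 0.05 + 0.13 + 0.14 + 0.04 = 0.36; P(Line=L1 | Defect=functional) = 0.05/0.36 = 0.13889.
Difference = -0.0532.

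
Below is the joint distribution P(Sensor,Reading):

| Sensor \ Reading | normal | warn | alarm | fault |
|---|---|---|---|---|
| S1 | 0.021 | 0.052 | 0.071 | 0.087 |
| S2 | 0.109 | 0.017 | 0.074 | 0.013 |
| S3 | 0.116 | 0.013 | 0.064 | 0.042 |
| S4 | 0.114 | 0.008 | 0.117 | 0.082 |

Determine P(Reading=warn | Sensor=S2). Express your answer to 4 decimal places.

P(Sensor=S2) = 0.109 + 0.017 + 0.074 + 0.013 = 0.213.
P(Reading=warn | Sensor=S2) = 0.017/0.213 = 0.0798.

0.0798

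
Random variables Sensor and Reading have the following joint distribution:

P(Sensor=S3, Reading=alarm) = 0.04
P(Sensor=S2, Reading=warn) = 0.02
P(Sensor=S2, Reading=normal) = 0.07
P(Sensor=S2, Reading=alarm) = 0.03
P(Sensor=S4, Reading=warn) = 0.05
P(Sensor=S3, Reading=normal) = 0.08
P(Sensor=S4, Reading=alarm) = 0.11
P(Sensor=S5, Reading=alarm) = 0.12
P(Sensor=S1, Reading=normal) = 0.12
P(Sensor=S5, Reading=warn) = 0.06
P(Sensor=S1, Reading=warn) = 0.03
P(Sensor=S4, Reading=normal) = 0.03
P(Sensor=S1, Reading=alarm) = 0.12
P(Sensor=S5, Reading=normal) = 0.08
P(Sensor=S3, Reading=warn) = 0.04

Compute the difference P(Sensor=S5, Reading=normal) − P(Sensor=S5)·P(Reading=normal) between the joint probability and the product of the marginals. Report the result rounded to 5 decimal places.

P(Sensor=S5) = 0.08 + 0.06 + 0.12 = 0.26.
P(Reading=normal) = 0.12 + 0.07 + 0.08 + 0.03 + 0.08 = 0.38.
P(Sensor=S5, Reading=normal) − P(Sensor=S5)P(Reading=normal) = 0.08 − 0.26×0.38 = -0.01880.

-0.01880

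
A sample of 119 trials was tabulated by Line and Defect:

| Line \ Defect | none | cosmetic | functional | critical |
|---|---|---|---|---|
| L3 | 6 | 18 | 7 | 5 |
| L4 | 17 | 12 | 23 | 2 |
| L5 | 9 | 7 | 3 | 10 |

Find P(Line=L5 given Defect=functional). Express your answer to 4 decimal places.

0.0909

Total with Defect=functional: 7 + 23 + 3 = 33.
P(Line=L5 | Defect=functional) = 3/33 = 0.0909.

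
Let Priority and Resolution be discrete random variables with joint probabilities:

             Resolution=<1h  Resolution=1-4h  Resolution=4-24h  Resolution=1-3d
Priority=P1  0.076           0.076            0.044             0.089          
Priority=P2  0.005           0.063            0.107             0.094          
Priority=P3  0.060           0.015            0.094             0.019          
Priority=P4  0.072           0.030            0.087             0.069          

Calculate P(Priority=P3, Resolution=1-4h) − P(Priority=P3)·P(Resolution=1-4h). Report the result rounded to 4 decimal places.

P(Priority=P3) = 0.060 + 0.015 + 0.094 + 0.019 = 0.188.
P(Resolution=1-4h) = 0.076 + 0.063 + 0.015 + 0.030 = 0.184.
P(Priority=P3, Resolution=1-4h) − P(Priority=P3)P(Resolution=1-4h) = 0.015 − 0.188×0.184 = -0.0196.

-0.0196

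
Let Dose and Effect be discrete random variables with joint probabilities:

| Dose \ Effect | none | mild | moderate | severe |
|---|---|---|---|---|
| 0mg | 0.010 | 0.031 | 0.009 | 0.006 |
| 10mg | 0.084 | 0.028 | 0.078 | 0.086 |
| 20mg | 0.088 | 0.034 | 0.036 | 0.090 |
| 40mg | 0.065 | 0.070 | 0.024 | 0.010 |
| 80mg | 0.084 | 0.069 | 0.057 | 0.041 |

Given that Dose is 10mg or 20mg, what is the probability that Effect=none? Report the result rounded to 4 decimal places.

0.3282

P(Dose=10mg) = 0.084 + 0.028 + 0.078 + 0.086 = 0.276.
P(Dose=20mg) = 0.088 + 0.034 + 0.036 + 0.090 = 0.248.
P(Dose ∈ {10mg, 20mg}) = 0.276 + 0.248 = 0.524; P(Effect=none, Dose ∈ {10mg, 20mg}) = 0.084 + 0.088 = 0.172.
P(Effect=none | Dose ∈ {10mg, 20mg}) = 0.172/0.524 = 0.3282.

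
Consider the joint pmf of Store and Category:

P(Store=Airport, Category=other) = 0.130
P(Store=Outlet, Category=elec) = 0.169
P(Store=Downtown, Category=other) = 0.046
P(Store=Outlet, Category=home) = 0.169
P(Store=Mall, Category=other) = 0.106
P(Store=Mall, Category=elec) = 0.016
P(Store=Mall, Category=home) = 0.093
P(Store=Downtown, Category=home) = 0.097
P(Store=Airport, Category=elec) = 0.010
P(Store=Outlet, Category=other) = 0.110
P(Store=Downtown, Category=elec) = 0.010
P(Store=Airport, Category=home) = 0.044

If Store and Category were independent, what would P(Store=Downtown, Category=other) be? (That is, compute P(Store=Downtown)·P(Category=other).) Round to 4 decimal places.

P(Store=Downtown) = 0.010 + 0.097 + 0.046 = 0.153.
P(Category=other) = 0.046 + 0.106 + 0.130 + 0.110 = 0.392.
Product: 0.153 × 0.392 = 0.0600.

0.0600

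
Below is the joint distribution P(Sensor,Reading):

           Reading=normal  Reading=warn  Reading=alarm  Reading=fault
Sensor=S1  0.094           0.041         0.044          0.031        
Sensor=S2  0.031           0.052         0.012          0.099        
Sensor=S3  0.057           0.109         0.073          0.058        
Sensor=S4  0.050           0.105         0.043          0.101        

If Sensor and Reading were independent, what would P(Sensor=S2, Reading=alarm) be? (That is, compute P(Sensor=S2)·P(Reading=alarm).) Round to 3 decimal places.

0.033

P(Sensor=S2) = 0.031 + 0.052 + 0.012 + 0.099 = 0.194.
P(Reading=alarm) = 0.044 + 0.012 + 0.073 + 0.043 = 0.172.
Product: 0.194 × 0.172 = 0.033.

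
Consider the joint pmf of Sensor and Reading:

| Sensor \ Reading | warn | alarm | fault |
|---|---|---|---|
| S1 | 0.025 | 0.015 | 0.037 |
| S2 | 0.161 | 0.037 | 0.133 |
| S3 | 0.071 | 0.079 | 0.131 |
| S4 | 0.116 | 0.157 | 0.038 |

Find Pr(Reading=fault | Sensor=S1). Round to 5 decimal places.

0.48052

P(Sensor=S1) = 0.025 + 0.015 + 0.037 = 0.077.
P(Reading=fault | Sensor=S1) = 0.037/0.077 = 0.48052.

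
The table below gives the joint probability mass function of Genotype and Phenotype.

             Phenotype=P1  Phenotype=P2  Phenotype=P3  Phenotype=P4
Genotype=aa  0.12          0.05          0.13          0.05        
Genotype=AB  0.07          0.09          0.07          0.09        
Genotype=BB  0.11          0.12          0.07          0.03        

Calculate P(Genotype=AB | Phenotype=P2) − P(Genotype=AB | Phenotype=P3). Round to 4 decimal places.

P(Phenotype=P2) = 0.05 + 0.09 + 0.12 = 0.26; P(Genotype=AB | Phenotype=P2) = 0.09/0.26 = 0.34615.
P(Phenotype=P3) = 0.13 + 0.07 + 0.07 = 0.27; P(Genotype=AB | Phenotype=P3) = 0.07/0.27 = 0.25926.
Difference = 0.0869.

0.0869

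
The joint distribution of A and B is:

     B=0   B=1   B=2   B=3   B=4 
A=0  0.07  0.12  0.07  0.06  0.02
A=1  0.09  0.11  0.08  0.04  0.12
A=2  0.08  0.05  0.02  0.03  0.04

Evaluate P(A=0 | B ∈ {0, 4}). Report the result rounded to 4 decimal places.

0.2143

P(B=0) = 0.07 + 0.09 + 0.08 = 0.24.
P(B=4) = 0.02 + 0.12 + 0.04 = 0.18.
P(B ∈ {0, 4}) = 0.24 + 0.18 = 0.42; P(A=0, B ∈ {0, 4}) = 0.07 + 0.02 = 0.09.
P(A=0 | B ∈ {0, 4}) = 0.09/0.42 = 0.2143.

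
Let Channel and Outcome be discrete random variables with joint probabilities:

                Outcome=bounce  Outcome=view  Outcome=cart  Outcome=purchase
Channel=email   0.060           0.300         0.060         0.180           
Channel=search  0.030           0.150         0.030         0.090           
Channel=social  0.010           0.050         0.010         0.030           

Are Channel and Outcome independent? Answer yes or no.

Every cell satisfies P(Channel,Outcome) = P(Channel)·P(Outcome). For instance P(Channel=search) = 0.300, P(Outcome=view) = 0.500, and 0.300×0.500 = 0.150 matches the joint entry. So Channel and Outcome are independent.

yes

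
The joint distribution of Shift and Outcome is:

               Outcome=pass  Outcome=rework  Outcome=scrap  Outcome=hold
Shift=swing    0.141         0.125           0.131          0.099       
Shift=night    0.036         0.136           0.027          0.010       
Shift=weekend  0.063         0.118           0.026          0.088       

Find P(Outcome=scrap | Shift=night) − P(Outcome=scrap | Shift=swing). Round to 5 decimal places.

-0.13493

P(Shift=night) = 0.036 + 0.136 + 0.027 + 0.010 = 0.209; P(Outcome=scrap | Shift=night) = 0.027/0.209 = 0.129187.
P(Shift=swing) = 0.141 + 0.125 + 0.131 + 0.099 = 0.496; P(Outcome=scrap | Shift=swing) = 0.131/0.496 = 0.264113.
Difference = -0.13493.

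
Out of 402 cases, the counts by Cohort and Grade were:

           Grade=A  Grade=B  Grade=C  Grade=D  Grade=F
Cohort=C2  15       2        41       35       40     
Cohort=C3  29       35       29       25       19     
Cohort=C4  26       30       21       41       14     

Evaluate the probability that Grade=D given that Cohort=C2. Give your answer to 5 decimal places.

Total with Cohort=C2: 15 + 2 + 41 + 35 + 40 = 133.
P(Grade=D | Cohort=C2) = 35/133 = 0.26316.

0.26316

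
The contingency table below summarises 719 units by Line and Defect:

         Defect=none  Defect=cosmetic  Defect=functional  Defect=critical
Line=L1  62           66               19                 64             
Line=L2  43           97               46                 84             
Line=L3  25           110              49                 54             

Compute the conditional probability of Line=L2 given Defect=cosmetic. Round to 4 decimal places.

Total with Defect=cosmetic: 66 + 97 + 110 = 273.
P(Line=L2 | Defect=cosmetic) = 97/273 = 0.3553.

0.3553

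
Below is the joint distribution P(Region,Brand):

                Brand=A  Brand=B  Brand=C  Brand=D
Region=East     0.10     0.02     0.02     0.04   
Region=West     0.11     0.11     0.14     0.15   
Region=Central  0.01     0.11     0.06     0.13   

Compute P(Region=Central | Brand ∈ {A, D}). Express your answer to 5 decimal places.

0.25926

P(Brand=A) = 0.10 + 0.11 + 0.01 = 0.22.
P(Brand=D) = 0.04 + 0.15 + 0.13 = 0.32.
P(Brand ∈ {A, D}) = 0.22 + 0.32 = 0.54; P(Region=Central, Brand ∈ {A, D}) = 0.01 + 0.13 = 0.14.
P(Region=Central | Brand ∈ {A, D}) = 0.14/0.54 = 0.25926.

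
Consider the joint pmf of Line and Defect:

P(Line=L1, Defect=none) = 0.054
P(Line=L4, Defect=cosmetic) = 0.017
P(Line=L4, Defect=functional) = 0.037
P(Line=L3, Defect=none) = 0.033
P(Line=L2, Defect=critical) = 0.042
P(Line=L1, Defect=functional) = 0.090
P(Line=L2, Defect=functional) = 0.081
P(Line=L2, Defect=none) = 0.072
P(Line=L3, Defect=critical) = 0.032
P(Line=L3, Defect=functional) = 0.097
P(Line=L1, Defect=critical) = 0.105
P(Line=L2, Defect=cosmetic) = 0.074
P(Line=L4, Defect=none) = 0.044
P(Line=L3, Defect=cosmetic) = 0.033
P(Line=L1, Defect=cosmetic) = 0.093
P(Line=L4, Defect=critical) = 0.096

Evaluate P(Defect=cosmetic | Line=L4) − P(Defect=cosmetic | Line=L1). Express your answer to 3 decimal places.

-0.184

P(Line=L4) = 0.044 + 0.017 + 0.037 + 0.096 = 0.194; P(Defect=cosmetic | Line=L4) = 0.017/0.194 = 0.0876.
P(Line=L1) = 0.054 + 0.093 + 0.090 + 0.105 = 0.342; P(Defect=cosmetic | Line=L1) = 0.093/0.342 = 0.2719.
Difference = -0.184.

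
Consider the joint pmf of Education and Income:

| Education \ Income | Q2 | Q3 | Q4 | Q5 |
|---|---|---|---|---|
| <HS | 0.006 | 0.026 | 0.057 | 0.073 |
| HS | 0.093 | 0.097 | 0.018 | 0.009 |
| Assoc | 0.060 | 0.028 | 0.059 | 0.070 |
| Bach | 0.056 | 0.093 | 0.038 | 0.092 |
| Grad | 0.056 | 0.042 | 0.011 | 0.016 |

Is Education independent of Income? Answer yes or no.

P(Education=HS) = 0.217 and P(Income=Q5) = 0.260, so their product is 0.05642, but P(Education=HS, Income=Q5) = 0.009. Since these differ, Education and Income are not independent.

no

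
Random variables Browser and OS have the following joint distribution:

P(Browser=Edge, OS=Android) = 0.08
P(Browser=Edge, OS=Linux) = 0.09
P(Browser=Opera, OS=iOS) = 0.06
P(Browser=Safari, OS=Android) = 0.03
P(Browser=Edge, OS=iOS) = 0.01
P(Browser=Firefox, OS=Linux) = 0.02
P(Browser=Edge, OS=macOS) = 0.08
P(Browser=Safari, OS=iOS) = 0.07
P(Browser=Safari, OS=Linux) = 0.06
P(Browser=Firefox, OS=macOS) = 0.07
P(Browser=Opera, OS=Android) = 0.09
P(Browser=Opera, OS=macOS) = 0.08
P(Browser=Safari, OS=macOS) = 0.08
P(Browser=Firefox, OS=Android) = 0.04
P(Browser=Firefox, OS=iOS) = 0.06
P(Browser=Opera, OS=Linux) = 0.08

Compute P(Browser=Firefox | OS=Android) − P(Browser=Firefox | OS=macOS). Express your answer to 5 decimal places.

P(OS=Android) = 0.04 + 0.03 + 0.08 + 0.09 = 0.24; P(Browser=Firefox | OS=Android) = 0.04/0.24 = 0.166667.
P(OS=macOS) = 0.07 + 0.08 + 0.08 + 0.08 = 0.31; P(Browser=Firefox | OS=macOS) = 0.07/0.31 = 0.225806.
Difference = -0.05914.

-0.05914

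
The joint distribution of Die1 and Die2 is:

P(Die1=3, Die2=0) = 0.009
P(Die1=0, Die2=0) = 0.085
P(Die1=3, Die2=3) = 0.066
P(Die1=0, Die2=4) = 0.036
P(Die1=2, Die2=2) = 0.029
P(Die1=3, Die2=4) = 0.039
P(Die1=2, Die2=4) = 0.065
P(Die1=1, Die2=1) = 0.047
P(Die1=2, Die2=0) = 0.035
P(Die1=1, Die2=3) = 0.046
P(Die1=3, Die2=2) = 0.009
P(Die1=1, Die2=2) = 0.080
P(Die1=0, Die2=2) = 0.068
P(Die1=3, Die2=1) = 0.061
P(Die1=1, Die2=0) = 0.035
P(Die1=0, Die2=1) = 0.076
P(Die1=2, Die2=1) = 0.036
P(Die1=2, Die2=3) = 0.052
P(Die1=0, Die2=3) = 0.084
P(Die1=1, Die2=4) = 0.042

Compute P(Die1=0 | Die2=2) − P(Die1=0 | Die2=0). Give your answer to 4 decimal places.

P(Die2=2) = 0.068 + 0.080 + 0.029 + 0.009 = 0.186; P(Die1=0 | Die2=2) = 0.068/0.186 = 0.36559.
P(Die2=0) = 0.085 + 0.035 + 0.035 + 0.009 = 0.164; P(Die1=0 | Die2=0) = 0.085/0.164 = 0.51829.
Difference = -0.1527.

-0.1527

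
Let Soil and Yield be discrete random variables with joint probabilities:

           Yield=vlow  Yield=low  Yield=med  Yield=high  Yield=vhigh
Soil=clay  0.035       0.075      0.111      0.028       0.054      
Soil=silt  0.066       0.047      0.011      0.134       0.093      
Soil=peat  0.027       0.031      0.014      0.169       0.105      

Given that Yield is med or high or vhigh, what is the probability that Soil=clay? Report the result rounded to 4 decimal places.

0.2684

P(Yield=med) = 0.111 + 0.011 + 0.014 = 0.136.
P(Yield=high) = 0.028 + 0.134 + 0.169 = 0.331.
P(Yield=vhigh) = 0.054 + 0.093 + 0.105 = 0.252.
P(Yield ∈ {med, high, vhigh}) = 0.136 + 0.331 + 0.252 = 0.719; P(Soil=clay, Yield ∈ {med, high, vhigh}) = 0.111 + 0.028 + 0.054 = 0.193.
P(Soil=clay | Yield ∈ {med, high, vhigh}) = 0.193/0.719 = 0.2684.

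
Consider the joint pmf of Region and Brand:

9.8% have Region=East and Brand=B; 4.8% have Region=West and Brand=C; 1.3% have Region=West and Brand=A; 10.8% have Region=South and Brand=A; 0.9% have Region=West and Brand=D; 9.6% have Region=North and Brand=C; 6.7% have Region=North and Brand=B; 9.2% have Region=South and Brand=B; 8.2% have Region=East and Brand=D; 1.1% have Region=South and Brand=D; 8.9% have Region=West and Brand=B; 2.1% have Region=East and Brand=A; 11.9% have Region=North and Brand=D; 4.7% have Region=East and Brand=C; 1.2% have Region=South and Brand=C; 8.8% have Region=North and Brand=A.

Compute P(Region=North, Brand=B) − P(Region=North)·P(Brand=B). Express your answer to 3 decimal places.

-0.061

P(Region=North) = 0.088 + 0.067 + 0.096 + 0.119 = 0.370.
P(Brand=B) = 0.067 + 0.092 + 0.098 + 0.089 = 0.346.
P(Region=North, Brand=B) − P(Region=North)P(Brand=B) = 0.067 − 0.370×0.346 = -0.061.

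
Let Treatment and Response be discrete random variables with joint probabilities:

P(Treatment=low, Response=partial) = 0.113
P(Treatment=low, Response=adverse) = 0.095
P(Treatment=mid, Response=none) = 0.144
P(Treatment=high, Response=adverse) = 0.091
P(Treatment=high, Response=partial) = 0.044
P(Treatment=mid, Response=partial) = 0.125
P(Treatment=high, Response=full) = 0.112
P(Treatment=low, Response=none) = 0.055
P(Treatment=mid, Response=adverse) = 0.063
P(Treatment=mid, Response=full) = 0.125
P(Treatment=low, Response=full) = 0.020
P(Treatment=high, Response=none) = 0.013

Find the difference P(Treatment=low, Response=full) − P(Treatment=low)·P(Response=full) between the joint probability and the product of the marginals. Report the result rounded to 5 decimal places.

-0.05273

P(Treatment=low) = 0.055 + 0.113 + 0.020 + 0.095 = 0.283.
P(Response=full) = 0.020 + 0.125 + 0.112 = 0.257.
P(Treatment=low, Response=full) − P(Treatment=low)P(Response=full) = 0.020 − 0.283×0.257 = -0.05273.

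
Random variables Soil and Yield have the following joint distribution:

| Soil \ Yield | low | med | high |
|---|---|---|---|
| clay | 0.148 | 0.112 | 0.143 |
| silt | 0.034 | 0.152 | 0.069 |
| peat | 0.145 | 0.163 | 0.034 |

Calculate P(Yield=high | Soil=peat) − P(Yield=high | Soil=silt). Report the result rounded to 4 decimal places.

-0.1712

P(Soil=peat) = 0.145 + 0.163 + 0.034 = 0.342; P(Yield=high | Soil=peat) = 0.034/0.342 = 0.09942.
P(Soil=silt) = 0.034 + 0.152 + 0.069 = 0.255; P(Yield=high | Soil=silt) = 0.069/0.255 = 0.27059.
Difference = -0.1712.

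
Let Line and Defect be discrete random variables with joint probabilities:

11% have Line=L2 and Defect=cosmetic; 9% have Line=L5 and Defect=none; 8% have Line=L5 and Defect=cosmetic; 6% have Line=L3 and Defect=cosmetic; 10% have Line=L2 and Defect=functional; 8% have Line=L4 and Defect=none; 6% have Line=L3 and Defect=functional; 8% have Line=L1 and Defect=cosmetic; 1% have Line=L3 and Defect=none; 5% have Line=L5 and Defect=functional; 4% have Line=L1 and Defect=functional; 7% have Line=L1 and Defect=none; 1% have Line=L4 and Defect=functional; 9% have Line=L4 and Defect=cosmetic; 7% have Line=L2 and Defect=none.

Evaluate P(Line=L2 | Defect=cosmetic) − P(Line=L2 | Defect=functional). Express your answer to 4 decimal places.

P(Defect=cosmetic) = 0.08 + 0.11 + 0.06 + 0.09 + 0.08 = 0.42; P(Line=L2 | Defect=cosmetic) = 0.11/0.42 = 0.26190.
P(Defect=functional) = 0.04 + 0.10 + 0.06 + 0.01 + 0.05 = 0.26; P(Line=L2 | Defect=functional) = 0.10/0.26 = 0.38462.
Difference = -0.1227.

-0.1227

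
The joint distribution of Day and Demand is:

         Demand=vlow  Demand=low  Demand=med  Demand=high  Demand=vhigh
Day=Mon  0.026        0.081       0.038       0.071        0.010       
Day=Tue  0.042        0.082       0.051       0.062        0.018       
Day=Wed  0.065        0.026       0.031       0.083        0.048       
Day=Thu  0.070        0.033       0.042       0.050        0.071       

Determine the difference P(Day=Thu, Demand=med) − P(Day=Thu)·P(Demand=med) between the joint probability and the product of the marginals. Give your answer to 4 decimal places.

-0.0011

P(Day=Thu) = 0.070 + 0.033 + 0.042 + 0.050 + 0.071 = 0.266.
P(Demand=med) = 0.038 + 0.051 + 0.031 + 0.042 = 0.162.
P(Day=Thu, Demand=med) − P(Day=Thu)P(Demand=med) = 0.042 − 0.266×0.162 = -0.0011.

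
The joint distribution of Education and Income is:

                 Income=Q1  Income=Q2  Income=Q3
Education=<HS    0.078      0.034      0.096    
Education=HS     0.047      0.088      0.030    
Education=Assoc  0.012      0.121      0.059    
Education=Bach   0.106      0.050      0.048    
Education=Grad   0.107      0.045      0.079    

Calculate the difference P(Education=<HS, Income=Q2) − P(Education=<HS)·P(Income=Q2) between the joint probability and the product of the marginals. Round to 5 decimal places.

-0.03630

P(Education=<HS) = 0.078 + 0.034 + 0.096 = 0.208.
P(Income=Q2) = 0.034 + 0.088 + 0.121 + 0.050 + 0.045 = 0.338.
P(Education=<HS, Income=Q2) − P(Education=<HS)P(Income=Q2) = 0.034 − 0.208×0.338 = -0.03630.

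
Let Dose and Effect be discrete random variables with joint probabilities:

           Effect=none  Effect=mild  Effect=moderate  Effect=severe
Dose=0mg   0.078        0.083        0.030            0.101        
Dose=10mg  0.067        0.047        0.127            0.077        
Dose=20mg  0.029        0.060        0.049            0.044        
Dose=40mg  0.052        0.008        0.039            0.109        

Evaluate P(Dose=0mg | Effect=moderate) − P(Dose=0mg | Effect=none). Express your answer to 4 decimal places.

-0.2227

P(Effect=moderate) = 0.030 + 0.127 + 0.049 + 0.039 = 0.245; P(Dose=0mg | Effect=moderate) = 0.030/0.245 = 0.12245.
P(Effect=none) = 0.078 + 0.067 + 0.029 + 0.052 = 0.226; P(Dose=0mg | Effect=none) = 0.078/0.226 = 0.34513.
Difference = -0.2227.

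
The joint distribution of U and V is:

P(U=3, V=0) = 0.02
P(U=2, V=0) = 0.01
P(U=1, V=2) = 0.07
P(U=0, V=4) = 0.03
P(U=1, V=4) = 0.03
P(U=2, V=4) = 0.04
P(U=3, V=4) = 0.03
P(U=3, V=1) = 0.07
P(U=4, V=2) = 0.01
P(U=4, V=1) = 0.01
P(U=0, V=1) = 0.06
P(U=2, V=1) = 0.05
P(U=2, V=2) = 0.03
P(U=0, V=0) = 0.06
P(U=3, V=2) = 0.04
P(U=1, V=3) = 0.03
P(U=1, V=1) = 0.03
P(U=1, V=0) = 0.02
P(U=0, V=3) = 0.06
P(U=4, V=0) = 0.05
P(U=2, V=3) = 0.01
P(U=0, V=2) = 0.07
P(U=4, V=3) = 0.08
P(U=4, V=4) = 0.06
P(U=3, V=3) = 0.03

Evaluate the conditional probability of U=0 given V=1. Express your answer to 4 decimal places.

0.2727

P(V=1) = 0.06 + 0.03 + 0.05 + 0.07 + 0.01 = 0.22.
P(U=0 | V=1) = 0.06/0.22 = 0.2727.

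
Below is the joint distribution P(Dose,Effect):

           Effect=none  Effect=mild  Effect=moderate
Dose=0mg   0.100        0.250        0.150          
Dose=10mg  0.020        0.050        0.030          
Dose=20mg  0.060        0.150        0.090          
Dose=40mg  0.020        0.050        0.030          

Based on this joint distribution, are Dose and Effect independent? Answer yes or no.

Every cell satisfies P(Dose,Effect) = P(Dose)·P(Effect). For instance P(Dose=20mg) = 0.300, P(Effect=mild) = 0.500, and 0.300×0.500 = 0.150 matches the joint entry. So Dose and Effect are independent.

yes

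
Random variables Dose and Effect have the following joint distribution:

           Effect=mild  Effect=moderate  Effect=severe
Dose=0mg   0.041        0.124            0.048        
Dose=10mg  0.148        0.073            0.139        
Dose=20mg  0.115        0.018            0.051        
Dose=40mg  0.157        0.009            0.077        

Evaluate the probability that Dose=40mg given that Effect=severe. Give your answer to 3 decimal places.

0.244

P(Effect=severe) = 0.048 + 0.139 + 0.051 + 0.077 = 0.315.
P(Dose=40mg | Effect=severe) = 0.077/0.315 = 0.244.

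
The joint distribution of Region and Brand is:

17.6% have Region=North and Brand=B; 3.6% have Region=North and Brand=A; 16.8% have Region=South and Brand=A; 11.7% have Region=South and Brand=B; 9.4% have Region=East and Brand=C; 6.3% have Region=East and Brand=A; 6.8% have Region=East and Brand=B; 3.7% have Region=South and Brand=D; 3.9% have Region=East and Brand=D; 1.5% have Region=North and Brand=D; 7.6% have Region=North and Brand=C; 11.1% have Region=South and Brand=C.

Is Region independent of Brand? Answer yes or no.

P(Region=North) = 0.303 and P(Brand=B) = 0.361, so their product is 0.10938, but P(Region=North, Brand=B) = 0.176. Since these differ, Region and Brand are not independent.

no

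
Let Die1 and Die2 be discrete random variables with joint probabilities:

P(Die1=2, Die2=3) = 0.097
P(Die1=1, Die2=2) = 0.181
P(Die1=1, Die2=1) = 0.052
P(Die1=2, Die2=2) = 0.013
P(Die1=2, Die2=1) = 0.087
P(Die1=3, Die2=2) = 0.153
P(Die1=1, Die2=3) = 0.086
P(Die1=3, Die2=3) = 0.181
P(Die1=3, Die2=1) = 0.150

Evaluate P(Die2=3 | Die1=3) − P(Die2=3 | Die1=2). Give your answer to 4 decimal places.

-0.1184

P(Die1=3) = 0.150 + 0.153 + 0.181 = 0.484; P(Die2=3 | Die1=3) = 0.181/0.484 = 0.37397.
P(Die1=2) = 0.087 + 0.013 + 0.097 = 0.197; P(Die2=3 | Die1=2) = 0.097/0.197 = 0.49239.
Difference = -0.1184.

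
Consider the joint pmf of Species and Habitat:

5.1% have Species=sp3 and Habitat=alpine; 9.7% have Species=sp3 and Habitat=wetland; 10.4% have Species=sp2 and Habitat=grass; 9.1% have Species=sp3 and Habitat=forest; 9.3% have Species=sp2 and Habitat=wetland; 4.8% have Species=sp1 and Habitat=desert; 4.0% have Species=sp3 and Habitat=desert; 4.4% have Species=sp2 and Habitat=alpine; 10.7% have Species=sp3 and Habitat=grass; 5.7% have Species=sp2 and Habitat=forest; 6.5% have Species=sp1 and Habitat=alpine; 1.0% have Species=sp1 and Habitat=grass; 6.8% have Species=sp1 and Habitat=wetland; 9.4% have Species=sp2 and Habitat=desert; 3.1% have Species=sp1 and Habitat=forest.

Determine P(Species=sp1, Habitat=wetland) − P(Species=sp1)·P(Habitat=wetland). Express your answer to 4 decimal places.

0.0107

P(Species=sp1) = 0.031 + 0.010 + 0.068 + 0.048 + 0.065 = 0.222.
P(Habitat=wetland) = 0.068 + 0.093 + 0.097 = 0.258.
P(Species=sp1, Habitat=wetland) − P(Species=sp1)P(Habitat=wetland) = 0.068 − 0.222×0.258 = 0.0107.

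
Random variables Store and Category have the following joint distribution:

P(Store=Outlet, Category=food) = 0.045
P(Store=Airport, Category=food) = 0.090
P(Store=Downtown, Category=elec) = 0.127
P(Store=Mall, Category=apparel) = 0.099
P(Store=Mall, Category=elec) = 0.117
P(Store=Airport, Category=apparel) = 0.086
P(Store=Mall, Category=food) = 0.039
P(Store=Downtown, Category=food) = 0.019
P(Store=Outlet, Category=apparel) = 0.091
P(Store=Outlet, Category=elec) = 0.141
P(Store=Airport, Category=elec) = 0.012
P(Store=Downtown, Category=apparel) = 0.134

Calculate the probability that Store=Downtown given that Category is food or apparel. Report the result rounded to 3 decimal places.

0.254

P(Category=food) = 0.019 + 0.039 + 0.090 + 0.045 = 0.193.
P(Category=apparel) = 0.134 + 0.099 + 0.086 + 0.091 = 0.410.
P(Category ∈ {food, apparel}) = 0.193 + 0.410 = 0.603; P(Store=Downtown, Category ∈ {food, apparel}) = 0.019 + 0.134 = 0.153.
P(Store=Downtown | Category ∈ {food, apparel}) = 0.153/0.603 = 0.254.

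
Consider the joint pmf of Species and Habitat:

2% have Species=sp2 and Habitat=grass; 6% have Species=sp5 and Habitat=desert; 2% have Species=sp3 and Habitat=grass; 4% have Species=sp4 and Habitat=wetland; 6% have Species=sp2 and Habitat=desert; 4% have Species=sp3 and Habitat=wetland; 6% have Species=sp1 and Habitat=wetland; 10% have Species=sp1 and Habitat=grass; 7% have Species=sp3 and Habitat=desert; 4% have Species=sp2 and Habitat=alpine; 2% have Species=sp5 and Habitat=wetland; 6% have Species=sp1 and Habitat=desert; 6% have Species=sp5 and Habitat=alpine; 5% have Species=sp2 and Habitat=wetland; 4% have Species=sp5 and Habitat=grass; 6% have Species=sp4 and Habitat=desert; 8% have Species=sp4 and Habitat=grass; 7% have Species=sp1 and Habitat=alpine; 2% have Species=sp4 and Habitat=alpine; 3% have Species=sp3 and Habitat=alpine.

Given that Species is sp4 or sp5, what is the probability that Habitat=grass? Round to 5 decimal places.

0.31579

P(Species=sp4) = 0.08 + 0.04 + 0.06 + 0.02 = 0.20.
P(Species=sp5) = 0.04 + 0.02 + 0.06 + 0.06 = 0.18.
P(Species ∈ {sp4, sp5}) = 0.20 + 0.18 = 0.38; P(Habitat=grass, Species ∈ {sp4, sp5}) = 0.08 + 0.04 = 0.12.
P(Habitat=grass | Species ∈ {sp4, sp5}) = 0.12/0.38 = 0.31579.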